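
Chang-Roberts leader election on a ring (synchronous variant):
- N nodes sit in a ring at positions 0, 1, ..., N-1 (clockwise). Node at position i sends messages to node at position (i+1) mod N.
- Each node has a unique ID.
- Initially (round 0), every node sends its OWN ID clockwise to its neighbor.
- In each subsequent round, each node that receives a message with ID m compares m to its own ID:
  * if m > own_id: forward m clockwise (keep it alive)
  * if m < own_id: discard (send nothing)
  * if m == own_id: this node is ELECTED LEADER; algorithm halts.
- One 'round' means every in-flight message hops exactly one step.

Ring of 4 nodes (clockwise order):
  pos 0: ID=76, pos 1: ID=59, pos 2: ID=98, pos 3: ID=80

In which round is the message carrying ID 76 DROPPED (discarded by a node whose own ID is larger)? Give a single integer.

Answer: 2

Derivation:
Round 1: pos1(id59) recv 76: fwd; pos2(id98) recv 59: drop; pos3(id80) recv 98: fwd; pos0(id76) recv 80: fwd
Round 2: pos2(id98) recv 76: drop; pos0(id76) recv 98: fwd; pos1(id59) recv 80: fwd
Round 3: pos1(id59) recv 98: fwd; pos2(id98) recv 80: drop
Round 4: pos2(id98) recv 98: ELECTED
Message ID 76 originates at pos 0; dropped at pos 2 in round 2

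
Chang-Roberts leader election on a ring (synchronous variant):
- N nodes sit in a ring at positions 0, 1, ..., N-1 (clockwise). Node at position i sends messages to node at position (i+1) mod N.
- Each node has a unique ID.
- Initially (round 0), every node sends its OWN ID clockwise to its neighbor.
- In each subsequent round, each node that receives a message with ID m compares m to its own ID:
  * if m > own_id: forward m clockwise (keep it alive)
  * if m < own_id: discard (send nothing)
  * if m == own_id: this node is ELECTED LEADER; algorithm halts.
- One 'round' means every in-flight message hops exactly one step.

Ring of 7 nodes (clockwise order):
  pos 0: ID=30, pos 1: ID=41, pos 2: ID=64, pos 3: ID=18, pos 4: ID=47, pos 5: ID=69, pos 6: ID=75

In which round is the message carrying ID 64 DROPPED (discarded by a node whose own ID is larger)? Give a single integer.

Answer: 3

Derivation:
Round 1: pos1(id41) recv 30: drop; pos2(id64) recv 41: drop; pos3(id18) recv 64: fwd; pos4(id47) recv 18: drop; pos5(id69) recv 47: drop; pos6(id75) recv 69: drop; pos0(id30) recv 75: fwd
Round 2: pos4(id47) recv 64: fwd; pos1(id41) recv 75: fwd
Round 3: pos5(id69) recv 64: drop; pos2(id64) recv 75: fwd
Round 4: pos3(id18) recv 75: fwd
Round 5: pos4(id47) recv 75: fwd
Round 6: pos5(id69) recv 75: fwd
Round 7: pos6(id75) recv 75: ELECTED
Message ID 64 originates at pos 2; dropped at pos 5 in round 3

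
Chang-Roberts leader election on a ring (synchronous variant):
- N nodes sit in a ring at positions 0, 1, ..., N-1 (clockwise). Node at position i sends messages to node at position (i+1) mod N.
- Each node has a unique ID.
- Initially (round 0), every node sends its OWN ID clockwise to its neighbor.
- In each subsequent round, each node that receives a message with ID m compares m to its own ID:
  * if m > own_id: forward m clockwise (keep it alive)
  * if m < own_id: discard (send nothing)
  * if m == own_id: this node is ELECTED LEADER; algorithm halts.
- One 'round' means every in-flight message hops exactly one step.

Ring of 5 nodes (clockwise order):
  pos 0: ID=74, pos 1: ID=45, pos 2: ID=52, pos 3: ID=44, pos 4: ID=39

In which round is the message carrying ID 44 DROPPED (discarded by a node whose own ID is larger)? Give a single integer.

Answer: 2

Derivation:
Round 1: pos1(id45) recv 74: fwd; pos2(id52) recv 45: drop; pos3(id44) recv 52: fwd; pos4(id39) recv 44: fwd; pos0(id74) recv 39: drop
Round 2: pos2(id52) recv 74: fwd; pos4(id39) recv 52: fwd; pos0(id74) recv 44: drop
Round 3: pos3(id44) recv 74: fwd; pos0(id74) recv 52: drop
Round 4: pos4(id39) recv 74: fwd
Round 5: pos0(id74) recv 74: ELECTED
Message ID 44 originates at pos 3; dropped at pos 0 in round 2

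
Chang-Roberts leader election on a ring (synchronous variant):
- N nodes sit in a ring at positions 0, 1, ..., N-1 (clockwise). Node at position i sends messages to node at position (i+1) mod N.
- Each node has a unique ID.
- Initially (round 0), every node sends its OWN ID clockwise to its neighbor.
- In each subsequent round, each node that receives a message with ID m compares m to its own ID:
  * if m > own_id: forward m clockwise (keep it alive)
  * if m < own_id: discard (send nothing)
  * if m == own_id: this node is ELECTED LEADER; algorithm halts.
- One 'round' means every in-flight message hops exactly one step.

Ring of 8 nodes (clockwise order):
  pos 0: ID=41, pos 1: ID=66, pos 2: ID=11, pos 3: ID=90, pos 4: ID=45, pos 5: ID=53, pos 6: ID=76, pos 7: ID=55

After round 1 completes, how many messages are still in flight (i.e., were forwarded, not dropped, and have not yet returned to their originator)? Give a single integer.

Answer: 4

Derivation:
Round 1: pos1(id66) recv 41: drop; pos2(id11) recv 66: fwd; pos3(id90) recv 11: drop; pos4(id45) recv 90: fwd; pos5(id53) recv 45: drop; pos6(id76) recv 53: drop; pos7(id55) recv 76: fwd; pos0(id41) recv 55: fwd
After round 1: 4 messages still in flight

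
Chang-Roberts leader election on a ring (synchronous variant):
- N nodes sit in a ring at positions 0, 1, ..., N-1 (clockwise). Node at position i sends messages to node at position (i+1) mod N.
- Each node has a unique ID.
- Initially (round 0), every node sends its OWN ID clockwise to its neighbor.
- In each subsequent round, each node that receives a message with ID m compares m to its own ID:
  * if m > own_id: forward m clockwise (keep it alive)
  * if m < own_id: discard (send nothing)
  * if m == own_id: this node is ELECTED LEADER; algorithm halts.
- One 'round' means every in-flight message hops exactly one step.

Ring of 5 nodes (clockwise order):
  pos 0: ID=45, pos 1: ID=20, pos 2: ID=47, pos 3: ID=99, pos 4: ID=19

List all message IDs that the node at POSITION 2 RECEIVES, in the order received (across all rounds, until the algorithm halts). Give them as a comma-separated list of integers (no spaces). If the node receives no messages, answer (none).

Answer: 20,45,99

Derivation:
Round 1: pos1(id20) recv 45: fwd; pos2(id47) recv 20: drop; pos3(id99) recv 47: drop; pos4(id19) recv 99: fwd; pos0(id45) recv 19: drop
Round 2: pos2(id47) recv 45: drop; pos0(id45) recv 99: fwd
Round 3: pos1(id20) recv 99: fwd
Round 4: pos2(id47) recv 99: fwd
Round 5: pos3(id99) recv 99: ELECTED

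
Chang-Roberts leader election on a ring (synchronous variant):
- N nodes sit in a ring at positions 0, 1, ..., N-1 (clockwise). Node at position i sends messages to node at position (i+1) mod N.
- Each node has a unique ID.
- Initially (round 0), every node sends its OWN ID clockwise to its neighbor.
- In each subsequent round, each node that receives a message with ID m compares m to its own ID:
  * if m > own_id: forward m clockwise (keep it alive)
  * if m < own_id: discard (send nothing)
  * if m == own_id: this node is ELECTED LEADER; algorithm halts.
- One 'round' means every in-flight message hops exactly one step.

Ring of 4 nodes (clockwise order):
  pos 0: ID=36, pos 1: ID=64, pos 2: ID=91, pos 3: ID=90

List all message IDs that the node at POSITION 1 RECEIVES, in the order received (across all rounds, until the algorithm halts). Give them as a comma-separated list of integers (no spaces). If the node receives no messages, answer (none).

Answer: 36,90,91

Derivation:
Round 1: pos1(id64) recv 36: drop; pos2(id91) recv 64: drop; pos3(id90) recv 91: fwd; pos0(id36) recv 90: fwd
Round 2: pos0(id36) recv 91: fwd; pos1(id64) recv 90: fwd
Round 3: pos1(id64) recv 91: fwd; pos2(id91) recv 90: drop
Round 4: pos2(id91) recv 91: ELECTED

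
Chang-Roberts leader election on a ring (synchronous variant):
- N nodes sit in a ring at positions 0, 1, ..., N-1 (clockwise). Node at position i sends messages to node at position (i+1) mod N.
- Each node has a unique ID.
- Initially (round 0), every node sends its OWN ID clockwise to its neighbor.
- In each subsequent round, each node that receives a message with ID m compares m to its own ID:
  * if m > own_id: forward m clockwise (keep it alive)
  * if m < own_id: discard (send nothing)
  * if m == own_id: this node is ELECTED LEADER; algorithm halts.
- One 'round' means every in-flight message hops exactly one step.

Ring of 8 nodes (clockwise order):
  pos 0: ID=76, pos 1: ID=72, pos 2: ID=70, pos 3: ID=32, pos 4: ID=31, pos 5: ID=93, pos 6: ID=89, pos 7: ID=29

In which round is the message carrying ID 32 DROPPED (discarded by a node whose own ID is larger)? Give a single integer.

Answer: 2

Derivation:
Round 1: pos1(id72) recv 76: fwd; pos2(id70) recv 72: fwd; pos3(id32) recv 70: fwd; pos4(id31) recv 32: fwd; pos5(id93) recv 31: drop; pos6(id89) recv 93: fwd; pos7(id29) recv 89: fwd; pos0(id76) recv 29: drop
Round 2: pos2(id70) recv 76: fwd; pos3(id32) recv 72: fwd; pos4(id31) recv 70: fwd; pos5(id93) recv 32: drop; pos7(id29) recv 93: fwd; pos0(id76) recv 89: fwd
Round 3: pos3(id32) recv 76: fwd; pos4(id31) recv 72: fwd; pos5(id93) recv 70: drop; pos0(id76) recv 93: fwd; pos1(id72) recv 89: fwd
Round 4: pos4(id31) recv 76: fwd; pos5(id93) recv 72: drop; pos1(id72) recv 93: fwd; pos2(id70) recv 89: fwd
Round 5: pos5(id93) recv 76: drop; pos2(id70) recv 93: fwd; pos3(id32) recv 89: fwd
Round 6: pos3(id32) recv 93: fwd; pos4(id31) recv 89: fwd
Round 7: pos4(id31) recv 93: fwd; pos5(id93) recv 89: drop
Round 8: pos5(id93) recv 93: ELECTED
Message ID 32 originates at pos 3; dropped at pos 5 in round 2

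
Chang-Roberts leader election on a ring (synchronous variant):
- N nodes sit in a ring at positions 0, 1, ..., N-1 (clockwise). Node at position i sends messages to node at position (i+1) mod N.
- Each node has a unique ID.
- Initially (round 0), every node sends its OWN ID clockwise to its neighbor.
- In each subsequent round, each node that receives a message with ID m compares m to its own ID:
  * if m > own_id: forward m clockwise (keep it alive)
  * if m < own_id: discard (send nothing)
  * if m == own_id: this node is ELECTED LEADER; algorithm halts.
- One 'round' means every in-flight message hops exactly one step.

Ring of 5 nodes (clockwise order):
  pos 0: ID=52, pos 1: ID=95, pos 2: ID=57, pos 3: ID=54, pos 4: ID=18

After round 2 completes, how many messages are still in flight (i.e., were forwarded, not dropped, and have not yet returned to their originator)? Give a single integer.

Round 1: pos1(id95) recv 52: drop; pos2(id57) recv 95: fwd; pos3(id54) recv 57: fwd; pos4(id18) recv 54: fwd; pos0(id52) recv 18: drop
Round 2: pos3(id54) recv 95: fwd; pos4(id18) recv 57: fwd; pos0(id52) recv 54: fwd
After round 2: 3 messages still in flight

Answer: 3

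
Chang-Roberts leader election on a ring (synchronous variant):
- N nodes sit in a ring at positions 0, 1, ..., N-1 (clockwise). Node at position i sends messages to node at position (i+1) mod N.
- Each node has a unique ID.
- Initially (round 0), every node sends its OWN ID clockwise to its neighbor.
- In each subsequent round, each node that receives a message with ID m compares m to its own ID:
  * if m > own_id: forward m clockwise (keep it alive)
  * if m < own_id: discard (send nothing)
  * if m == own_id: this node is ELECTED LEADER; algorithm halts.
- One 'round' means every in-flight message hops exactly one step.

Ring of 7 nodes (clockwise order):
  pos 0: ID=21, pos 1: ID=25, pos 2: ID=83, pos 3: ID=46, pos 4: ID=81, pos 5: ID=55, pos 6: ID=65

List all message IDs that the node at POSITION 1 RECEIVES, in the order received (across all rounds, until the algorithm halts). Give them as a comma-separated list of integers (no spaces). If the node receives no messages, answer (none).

Round 1: pos1(id25) recv 21: drop; pos2(id83) recv 25: drop; pos3(id46) recv 83: fwd; pos4(id81) recv 46: drop; pos5(id55) recv 81: fwd; pos6(id65) recv 55: drop; pos0(id21) recv 65: fwd
Round 2: pos4(id81) recv 83: fwd; pos6(id65) recv 81: fwd; pos1(id25) recv 65: fwd
Round 3: pos5(id55) recv 83: fwd; pos0(id21) recv 81: fwd; pos2(id83) recv 65: drop
Round 4: pos6(id65) recv 83: fwd; pos1(id25) recv 81: fwd
Round 5: pos0(id21) recv 83: fwd; pos2(id83) recv 81: drop
Round 6: pos1(id25) recv 83: fwd
Round 7: pos2(id83) recv 83: ELECTED

Answer: 21,65,81,83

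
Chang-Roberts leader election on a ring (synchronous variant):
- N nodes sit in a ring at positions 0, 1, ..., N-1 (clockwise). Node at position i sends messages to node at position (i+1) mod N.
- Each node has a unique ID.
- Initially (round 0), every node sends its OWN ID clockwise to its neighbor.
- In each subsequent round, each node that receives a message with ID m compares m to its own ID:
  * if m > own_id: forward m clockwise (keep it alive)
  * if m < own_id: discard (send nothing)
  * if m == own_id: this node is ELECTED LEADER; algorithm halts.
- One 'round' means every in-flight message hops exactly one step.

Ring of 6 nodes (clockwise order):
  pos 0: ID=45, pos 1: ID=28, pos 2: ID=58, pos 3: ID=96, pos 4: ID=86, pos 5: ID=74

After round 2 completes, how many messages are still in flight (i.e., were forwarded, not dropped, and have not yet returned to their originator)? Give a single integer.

Round 1: pos1(id28) recv 45: fwd; pos2(id58) recv 28: drop; pos3(id96) recv 58: drop; pos4(id86) recv 96: fwd; pos5(id74) recv 86: fwd; pos0(id45) recv 74: fwd
Round 2: pos2(id58) recv 45: drop; pos5(id74) recv 96: fwd; pos0(id45) recv 86: fwd; pos1(id28) recv 74: fwd
After round 2: 3 messages still in flight

Answer: 3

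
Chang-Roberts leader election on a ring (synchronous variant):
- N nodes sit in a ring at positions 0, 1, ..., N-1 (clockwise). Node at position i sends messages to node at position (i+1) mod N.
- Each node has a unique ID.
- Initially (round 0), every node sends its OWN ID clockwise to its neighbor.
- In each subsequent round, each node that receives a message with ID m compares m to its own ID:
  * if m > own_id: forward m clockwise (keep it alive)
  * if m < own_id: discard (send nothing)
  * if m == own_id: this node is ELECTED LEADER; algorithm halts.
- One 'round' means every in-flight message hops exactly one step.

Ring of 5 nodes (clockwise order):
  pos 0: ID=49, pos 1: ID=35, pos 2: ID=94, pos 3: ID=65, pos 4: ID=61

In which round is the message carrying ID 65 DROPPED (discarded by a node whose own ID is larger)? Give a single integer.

Answer: 4

Derivation:
Round 1: pos1(id35) recv 49: fwd; pos2(id94) recv 35: drop; pos3(id65) recv 94: fwd; pos4(id61) recv 65: fwd; pos0(id49) recv 61: fwd
Round 2: pos2(id94) recv 49: drop; pos4(id61) recv 94: fwd; pos0(id49) recv 65: fwd; pos1(id35) recv 61: fwd
Round 3: pos0(id49) recv 94: fwd; pos1(id35) recv 65: fwd; pos2(id94) recv 61: drop
Round 4: pos1(id35) recv 94: fwd; pos2(id94) recv 65: drop
Round 5: pos2(id94) recv 94: ELECTED
Message ID 65 originates at pos 3; dropped at pos 2 in round 4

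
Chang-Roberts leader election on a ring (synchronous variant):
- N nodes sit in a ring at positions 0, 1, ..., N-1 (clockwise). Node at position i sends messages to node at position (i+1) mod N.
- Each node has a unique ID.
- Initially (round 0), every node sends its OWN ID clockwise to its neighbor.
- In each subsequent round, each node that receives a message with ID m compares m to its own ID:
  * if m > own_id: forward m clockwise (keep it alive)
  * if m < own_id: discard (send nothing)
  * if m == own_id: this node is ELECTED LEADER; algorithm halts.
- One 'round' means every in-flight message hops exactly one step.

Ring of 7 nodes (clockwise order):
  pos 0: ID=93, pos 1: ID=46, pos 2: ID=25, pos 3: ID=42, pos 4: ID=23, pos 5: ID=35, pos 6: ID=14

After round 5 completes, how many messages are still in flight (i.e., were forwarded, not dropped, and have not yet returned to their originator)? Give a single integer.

Answer: 2

Derivation:
Round 1: pos1(id46) recv 93: fwd; pos2(id25) recv 46: fwd; pos3(id42) recv 25: drop; pos4(id23) recv 42: fwd; pos5(id35) recv 23: drop; pos6(id14) recv 35: fwd; pos0(id93) recv 14: drop
Round 2: pos2(id25) recv 93: fwd; pos3(id42) recv 46: fwd; pos5(id35) recv 42: fwd; pos0(id93) recv 35: drop
Round 3: pos3(id42) recv 93: fwd; pos4(id23) recv 46: fwd; pos6(id14) recv 42: fwd
Round 4: pos4(id23) recv 93: fwd; pos5(id35) recv 46: fwd; pos0(id93) recv 42: drop
Round 5: pos5(id35) recv 93: fwd; pos6(id14) recv 46: fwd
After round 5: 2 messages still in flight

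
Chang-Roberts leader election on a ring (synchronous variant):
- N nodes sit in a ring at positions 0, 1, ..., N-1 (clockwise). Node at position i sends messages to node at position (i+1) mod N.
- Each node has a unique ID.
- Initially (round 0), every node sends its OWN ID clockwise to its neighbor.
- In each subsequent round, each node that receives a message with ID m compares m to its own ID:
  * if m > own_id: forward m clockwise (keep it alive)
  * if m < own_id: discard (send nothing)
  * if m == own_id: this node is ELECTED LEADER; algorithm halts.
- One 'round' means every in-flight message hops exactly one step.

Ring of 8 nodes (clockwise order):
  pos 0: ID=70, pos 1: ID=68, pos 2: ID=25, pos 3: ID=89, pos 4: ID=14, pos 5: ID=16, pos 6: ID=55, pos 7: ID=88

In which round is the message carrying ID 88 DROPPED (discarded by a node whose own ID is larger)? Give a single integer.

Round 1: pos1(id68) recv 70: fwd; pos2(id25) recv 68: fwd; pos3(id89) recv 25: drop; pos4(id14) recv 89: fwd; pos5(id16) recv 14: drop; pos6(id55) recv 16: drop; pos7(id88) recv 55: drop; pos0(id70) recv 88: fwd
Round 2: pos2(id25) recv 70: fwd; pos3(id89) recv 68: drop; pos5(id16) recv 89: fwd; pos1(id68) recv 88: fwd
Round 3: pos3(id89) recv 70: drop; pos6(id55) recv 89: fwd; pos2(id25) recv 88: fwd
Round 4: pos7(id88) recv 89: fwd; pos3(id89) recv 88: drop
Round 5: pos0(id70) recv 89: fwd
Round 6: pos1(id68) recv 89: fwd
Round 7: pos2(id25) recv 89: fwd
Round 8: pos3(id89) recv 89: ELECTED
Message ID 88 originates at pos 7; dropped at pos 3 in round 4

Answer: 4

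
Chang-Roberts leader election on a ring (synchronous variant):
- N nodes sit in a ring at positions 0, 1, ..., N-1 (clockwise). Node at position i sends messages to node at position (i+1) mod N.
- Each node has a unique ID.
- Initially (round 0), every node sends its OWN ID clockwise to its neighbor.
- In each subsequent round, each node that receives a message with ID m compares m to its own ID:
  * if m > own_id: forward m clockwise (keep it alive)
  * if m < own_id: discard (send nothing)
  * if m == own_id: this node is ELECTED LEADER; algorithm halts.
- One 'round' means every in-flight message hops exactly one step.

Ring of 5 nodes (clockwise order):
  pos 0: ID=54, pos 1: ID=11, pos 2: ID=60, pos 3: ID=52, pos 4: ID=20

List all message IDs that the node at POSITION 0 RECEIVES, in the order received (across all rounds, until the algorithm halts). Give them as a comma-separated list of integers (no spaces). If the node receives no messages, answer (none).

Answer: 20,52,60

Derivation:
Round 1: pos1(id11) recv 54: fwd; pos2(id60) recv 11: drop; pos3(id52) recv 60: fwd; pos4(id20) recv 52: fwd; pos0(id54) recv 20: drop
Round 2: pos2(id60) recv 54: drop; pos4(id20) recv 60: fwd; pos0(id54) recv 52: drop
Round 3: pos0(id54) recv 60: fwd
Round 4: pos1(id11) recv 60: fwd
Round 5: pos2(id60) recv 60: ELECTED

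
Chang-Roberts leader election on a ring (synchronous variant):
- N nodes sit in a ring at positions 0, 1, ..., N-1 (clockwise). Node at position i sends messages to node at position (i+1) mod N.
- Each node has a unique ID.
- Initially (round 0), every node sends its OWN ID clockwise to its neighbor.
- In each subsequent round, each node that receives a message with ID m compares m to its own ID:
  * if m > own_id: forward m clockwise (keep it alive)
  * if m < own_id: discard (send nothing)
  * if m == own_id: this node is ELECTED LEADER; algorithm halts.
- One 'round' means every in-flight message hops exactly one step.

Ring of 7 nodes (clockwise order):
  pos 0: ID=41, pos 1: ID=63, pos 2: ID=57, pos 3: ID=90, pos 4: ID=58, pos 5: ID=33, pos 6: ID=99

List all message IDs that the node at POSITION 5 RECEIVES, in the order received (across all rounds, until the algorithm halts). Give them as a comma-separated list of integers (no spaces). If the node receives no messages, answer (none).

Round 1: pos1(id63) recv 41: drop; pos2(id57) recv 63: fwd; pos3(id90) recv 57: drop; pos4(id58) recv 90: fwd; pos5(id33) recv 58: fwd; pos6(id99) recv 33: drop; pos0(id41) recv 99: fwd
Round 2: pos3(id90) recv 63: drop; pos5(id33) recv 90: fwd; pos6(id99) recv 58: drop; pos1(id63) recv 99: fwd
Round 3: pos6(id99) recv 90: drop; pos2(id57) recv 99: fwd
Round 4: pos3(id90) recv 99: fwd
Round 5: pos4(id58) recv 99: fwd
Round 6: pos5(id33) recv 99: fwd
Round 7: pos6(id99) recv 99: ELECTED

Answer: 58,90,99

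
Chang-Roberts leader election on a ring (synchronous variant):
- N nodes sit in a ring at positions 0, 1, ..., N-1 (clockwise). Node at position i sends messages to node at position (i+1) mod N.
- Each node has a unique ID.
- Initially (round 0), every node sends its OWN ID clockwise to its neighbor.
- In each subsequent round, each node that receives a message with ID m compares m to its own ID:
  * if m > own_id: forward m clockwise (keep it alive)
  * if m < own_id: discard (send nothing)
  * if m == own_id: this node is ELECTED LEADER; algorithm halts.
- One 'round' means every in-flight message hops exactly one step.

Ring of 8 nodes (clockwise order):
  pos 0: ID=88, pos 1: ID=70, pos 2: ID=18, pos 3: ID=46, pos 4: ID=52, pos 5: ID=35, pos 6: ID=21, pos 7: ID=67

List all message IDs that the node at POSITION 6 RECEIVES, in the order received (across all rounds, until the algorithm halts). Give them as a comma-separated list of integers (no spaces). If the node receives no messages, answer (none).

Answer: 35,52,70,88

Derivation:
Round 1: pos1(id70) recv 88: fwd; pos2(id18) recv 70: fwd; pos3(id46) recv 18: drop; pos4(id52) recv 46: drop; pos5(id35) recv 52: fwd; pos6(id21) recv 35: fwd; pos7(id67) recv 21: drop; pos0(id88) recv 67: drop
Round 2: pos2(id18) recv 88: fwd; pos3(id46) recv 70: fwd; pos6(id21) recv 52: fwd; pos7(id67) recv 35: drop
Round 3: pos3(id46) recv 88: fwd; pos4(id52) recv 70: fwd; pos7(id67) recv 52: drop
Round 4: pos4(id52) recv 88: fwd; pos5(id35) recv 70: fwd
Round 5: pos5(id35) recv 88: fwd; pos6(id21) recv 70: fwd
Round 6: pos6(id21) recv 88: fwd; pos7(id67) recv 70: fwd
Round 7: pos7(id67) recv 88: fwd; pos0(id88) recv 70: drop
Round 8: pos0(id88) recv 88: ELECTED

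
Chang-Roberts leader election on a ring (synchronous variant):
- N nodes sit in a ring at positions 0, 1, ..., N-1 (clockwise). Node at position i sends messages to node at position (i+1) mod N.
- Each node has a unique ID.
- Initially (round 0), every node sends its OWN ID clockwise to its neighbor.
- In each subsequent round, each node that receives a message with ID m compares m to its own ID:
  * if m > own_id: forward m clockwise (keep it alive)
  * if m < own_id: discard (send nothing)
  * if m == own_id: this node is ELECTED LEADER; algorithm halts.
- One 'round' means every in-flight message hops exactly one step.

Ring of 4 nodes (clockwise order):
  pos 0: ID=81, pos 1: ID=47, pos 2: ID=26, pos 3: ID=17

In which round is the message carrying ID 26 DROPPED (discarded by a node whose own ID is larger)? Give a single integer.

Answer: 2

Derivation:
Round 1: pos1(id47) recv 81: fwd; pos2(id26) recv 47: fwd; pos3(id17) recv 26: fwd; pos0(id81) recv 17: drop
Round 2: pos2(id26) recv 81: fwd; pos3(id17) recv 47: fwd; pos0(id81) recv 26: drop
Round 3: pos3(id17) recv 81: fwd; pos0(id81) recv 47: drop
Round 4: pos0(id81) recv 81: ELECTED
Message ID 26 originates at pos 2; dropped at pos 0 in round 2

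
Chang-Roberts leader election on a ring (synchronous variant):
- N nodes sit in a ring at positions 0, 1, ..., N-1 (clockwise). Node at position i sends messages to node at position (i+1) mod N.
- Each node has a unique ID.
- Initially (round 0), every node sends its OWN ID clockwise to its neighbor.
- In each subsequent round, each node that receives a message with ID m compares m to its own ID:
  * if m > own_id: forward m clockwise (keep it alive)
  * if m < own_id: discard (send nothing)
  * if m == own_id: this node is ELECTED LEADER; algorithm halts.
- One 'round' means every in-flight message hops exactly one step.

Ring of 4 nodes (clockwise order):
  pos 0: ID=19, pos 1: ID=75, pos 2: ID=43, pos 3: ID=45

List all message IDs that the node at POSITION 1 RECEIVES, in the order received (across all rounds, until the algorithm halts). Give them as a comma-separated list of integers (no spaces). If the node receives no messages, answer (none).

Round 1: pos1(id75) recv 19: drop; pos2(id43) recv 75: fwd; pos3(id45) recv 43: drop; pos0(id19) recv 45: fwd
Round 2: pos3(id45) recv 75: fwd; pos1(id75) recv 45: drop
Round 3: pos0(id19) recv 75: fwd
Round 4: pos1(id75) recv 75: ELECTED

Answer: 19,45,75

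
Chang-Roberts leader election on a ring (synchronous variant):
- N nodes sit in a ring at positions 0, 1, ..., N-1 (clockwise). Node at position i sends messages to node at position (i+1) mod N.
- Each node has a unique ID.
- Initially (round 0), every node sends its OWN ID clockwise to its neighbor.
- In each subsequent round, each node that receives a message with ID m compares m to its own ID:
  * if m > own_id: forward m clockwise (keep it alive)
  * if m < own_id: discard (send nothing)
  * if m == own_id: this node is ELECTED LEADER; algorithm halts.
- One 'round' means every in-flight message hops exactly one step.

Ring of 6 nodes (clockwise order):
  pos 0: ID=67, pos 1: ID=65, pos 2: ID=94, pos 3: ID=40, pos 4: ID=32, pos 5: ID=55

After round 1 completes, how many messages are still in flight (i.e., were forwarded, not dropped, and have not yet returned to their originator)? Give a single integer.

Answer: 3

Derivation:
Round 1: pos1(id65) recv 67: fwd; pos2(id94) recv 65: drop; pos3(id40) recv 94: fwd; pos4(id32) recv 40: fwd; pos5(id55) recv 32: drop; pos0(id67) recv 55: drop
After round 1: 3 messages still in flight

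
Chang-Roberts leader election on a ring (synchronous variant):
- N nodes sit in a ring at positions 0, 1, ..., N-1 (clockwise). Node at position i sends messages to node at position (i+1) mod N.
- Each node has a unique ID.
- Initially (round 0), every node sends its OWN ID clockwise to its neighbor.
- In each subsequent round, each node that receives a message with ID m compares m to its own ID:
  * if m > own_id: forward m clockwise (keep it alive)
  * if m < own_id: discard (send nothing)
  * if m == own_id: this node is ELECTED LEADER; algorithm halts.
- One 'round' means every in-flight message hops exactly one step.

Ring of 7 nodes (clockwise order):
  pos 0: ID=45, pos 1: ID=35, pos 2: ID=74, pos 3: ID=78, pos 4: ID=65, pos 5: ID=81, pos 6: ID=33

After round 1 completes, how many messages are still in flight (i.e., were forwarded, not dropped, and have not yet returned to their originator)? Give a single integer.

Answer: 3

Derivation:
Round 1: pos1(id35) recv 45: fwd; pos2(id74) recv 35: drop; pos3(id78) recv 74: drop; pos4(id65) recv 78: fwd; pos5(id81) recv 65: drop; pos6(id33) recv 81: fwd; pos0(id45) recv 33: drop
After round 1: 3 messages still in flight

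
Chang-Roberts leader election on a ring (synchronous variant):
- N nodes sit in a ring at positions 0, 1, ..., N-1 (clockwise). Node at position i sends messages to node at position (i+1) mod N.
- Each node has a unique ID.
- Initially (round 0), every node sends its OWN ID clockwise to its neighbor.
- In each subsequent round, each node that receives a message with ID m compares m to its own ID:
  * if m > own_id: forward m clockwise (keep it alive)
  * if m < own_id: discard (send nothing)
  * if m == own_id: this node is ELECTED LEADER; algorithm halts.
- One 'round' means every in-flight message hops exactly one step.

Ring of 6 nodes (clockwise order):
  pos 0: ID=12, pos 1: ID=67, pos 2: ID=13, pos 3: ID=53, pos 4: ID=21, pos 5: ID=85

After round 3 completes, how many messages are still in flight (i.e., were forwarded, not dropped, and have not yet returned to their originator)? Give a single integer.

Answer: 2

Derivation:
Round 1: pos1(id67) recv 12: drop; pos2(id13) recv 67: fwd; pos3(id53) recv 13: drop; pos4(id21) recv 53: fwd; pos5(id85) recv 21: drop; pos0(id12) recv 85: fwd
Round 2: pos3(id53) recv 67: fwd; pos5(id85) recv 53: drop; pos1(id67) recv 85: fwd
Round 3: pos4(id21) recv 67: fwd; pos2(id13) recv 85: fwd
After round 3: 2 messages still in flight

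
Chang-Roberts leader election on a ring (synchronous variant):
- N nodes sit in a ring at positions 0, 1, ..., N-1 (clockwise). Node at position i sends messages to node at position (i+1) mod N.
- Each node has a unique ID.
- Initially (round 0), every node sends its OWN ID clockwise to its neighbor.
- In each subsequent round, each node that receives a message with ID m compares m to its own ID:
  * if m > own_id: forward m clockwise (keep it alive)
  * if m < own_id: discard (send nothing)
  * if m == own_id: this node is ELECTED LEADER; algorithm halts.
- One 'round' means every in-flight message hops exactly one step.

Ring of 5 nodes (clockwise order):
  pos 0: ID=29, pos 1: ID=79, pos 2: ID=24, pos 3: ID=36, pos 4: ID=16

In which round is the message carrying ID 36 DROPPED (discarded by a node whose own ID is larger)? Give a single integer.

Answer: 3

Derivation:
Round 1: pos1(id79) recv 29: drop; pos2(id24) recv 79: fwd; pos3(id36) recv 24: drop; pos4(id16) recv 36: fwd; pos0(id29) recv 16: drop
Round 2: pos3(id36) recv 79: fwd; pos0(id29) recv 36: fwd
Round 3: pos4(id16) recv 79: fwd; pos1(id79) recv 36: drop
Round 4: pos0(id29) recv 79: fwd
Round 5: pos1(id79) recv 79: ELECTED
Message ID 36 originates at pos 3; dropped at pos 1 in round 3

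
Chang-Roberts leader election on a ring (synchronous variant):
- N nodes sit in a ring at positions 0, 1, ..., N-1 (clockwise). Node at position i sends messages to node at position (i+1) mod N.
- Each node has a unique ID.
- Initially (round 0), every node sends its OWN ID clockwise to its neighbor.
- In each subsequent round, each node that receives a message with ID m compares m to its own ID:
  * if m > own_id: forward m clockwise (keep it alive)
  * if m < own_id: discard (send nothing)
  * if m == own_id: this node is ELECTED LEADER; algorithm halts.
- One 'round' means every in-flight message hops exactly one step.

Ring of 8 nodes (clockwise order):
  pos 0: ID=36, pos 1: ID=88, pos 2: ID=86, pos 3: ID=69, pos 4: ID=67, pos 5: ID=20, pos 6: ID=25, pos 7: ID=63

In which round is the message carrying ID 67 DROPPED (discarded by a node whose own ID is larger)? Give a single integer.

Answer: 5

Derivation:
Round 1: pos1(id88) recv 36: drop; pos2(id86) recv 88: fwd; pos3(id69) recv 86: fwd; pos4(id67) recv 69: fwd; pos5(id20) recv 67: fwd; pos6(id25) recv 20: drop; pos7(id63) recv 25: drop; pos0(id36) recv 63: fwd
Round 2: pos3(id69) recv 88: fwd; pos4(id67) recv 86: fwd; pos5(id20) recv 69: fwd; pos6(id25) recv 67: fwd; pos1(id88) recv 63: drop
Round 3: pos4(id67) recv 88: fwd; pos5(id20) recv 86: fwd; pos6(id25) recv 69: fwd; pos7(id63) recv 67: fwd
Round 4: pos5(id20) recv 88: fwd; pos6(id25) recv 86: fwd; pos7(id63) recv 69: fwd; pos0(id36) recv 67: fwd
Round 5: pos6(id25) recv 88: fwd; pos7(id63) recv 86: fwd; pos0(id36) recv 69: fwd; pos1(id88) recv 67: drop
Round 6: pos7(id63) recv 88: fwd; pos0(id36) recv 86: fwd; pos1(id88) recv 69: drop
Round 7: pos0(id36) recv 88: fwd; pos1(id88) recv 86: drop
Round 8: pos1(id88) recv 88: ELECTED
Message ID 67 originates at pos 4; dropped at pos 1 in round 5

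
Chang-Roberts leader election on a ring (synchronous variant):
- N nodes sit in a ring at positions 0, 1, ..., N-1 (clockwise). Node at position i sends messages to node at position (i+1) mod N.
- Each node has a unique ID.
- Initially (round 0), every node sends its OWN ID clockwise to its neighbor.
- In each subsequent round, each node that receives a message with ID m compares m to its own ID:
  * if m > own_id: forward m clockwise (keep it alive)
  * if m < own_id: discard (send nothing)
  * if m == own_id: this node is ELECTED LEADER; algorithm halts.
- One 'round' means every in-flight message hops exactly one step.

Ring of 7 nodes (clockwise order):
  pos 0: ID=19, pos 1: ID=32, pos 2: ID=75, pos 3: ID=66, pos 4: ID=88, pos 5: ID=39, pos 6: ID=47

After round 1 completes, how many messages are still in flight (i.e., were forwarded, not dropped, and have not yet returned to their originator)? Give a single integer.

Answer: 3

Derivation:
Round 1: pos1(id32) recv 19: drop; pos2(id75) recv 32: drop; pos3(id66) recv 75: fwd; pos4(id88) recv 66: drop; pos5(id39) recv 88: fwd; pos6(id47) recv 39: drop; pos0(id19) recv 47: fwd
After round 1: 3 messages still in flight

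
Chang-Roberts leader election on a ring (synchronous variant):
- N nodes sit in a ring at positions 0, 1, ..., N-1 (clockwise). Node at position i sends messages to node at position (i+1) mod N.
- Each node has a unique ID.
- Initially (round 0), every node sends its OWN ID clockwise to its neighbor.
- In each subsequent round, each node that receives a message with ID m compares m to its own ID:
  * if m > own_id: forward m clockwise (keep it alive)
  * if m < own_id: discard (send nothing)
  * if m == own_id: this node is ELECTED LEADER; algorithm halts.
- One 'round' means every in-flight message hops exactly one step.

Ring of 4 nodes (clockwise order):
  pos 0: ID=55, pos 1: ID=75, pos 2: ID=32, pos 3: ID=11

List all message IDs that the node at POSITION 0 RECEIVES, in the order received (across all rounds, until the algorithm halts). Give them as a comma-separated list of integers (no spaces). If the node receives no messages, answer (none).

Round 1: pos1(id75) recv 55: drop; pos2(id32) recv 75: fwd; pos3(id11) recv 32: fwd; pos0(id55) recv 11: drop
Round 2: pos3(id11) recv 75: fwd; pos0(id55) recv 32: drop
Round 3: pos0(id55) recv 75: fwd
Round 4: pos1(id75) recv 75: ELECTED

Answer: 11,32,75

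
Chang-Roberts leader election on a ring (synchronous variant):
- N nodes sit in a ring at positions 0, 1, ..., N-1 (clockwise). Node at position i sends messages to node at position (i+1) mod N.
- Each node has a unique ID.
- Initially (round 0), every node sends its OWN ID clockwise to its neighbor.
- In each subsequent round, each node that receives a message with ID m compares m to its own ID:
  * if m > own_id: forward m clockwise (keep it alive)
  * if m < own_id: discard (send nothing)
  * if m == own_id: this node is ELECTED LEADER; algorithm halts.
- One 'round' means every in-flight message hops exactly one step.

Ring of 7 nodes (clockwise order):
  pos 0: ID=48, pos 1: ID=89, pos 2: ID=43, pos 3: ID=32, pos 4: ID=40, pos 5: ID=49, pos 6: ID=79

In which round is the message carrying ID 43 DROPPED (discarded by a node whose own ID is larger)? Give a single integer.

Round 1: pos1(id89) recv 48: drop; pos2(id43) recv 89: fwd; pos3(id32) recv 43: fwd; pos4(id40) recv 32: drop; pos5(id49) recv 40: drop; pos6(id79) recv 49: drop; pos0(id48) recv 79: fwd
Round 2: pos3(id32) recv 89: fwd; pos4(id40) recv 43: fwd; pos1(id89) recv 79: drop
Round 3: pos4(id40) recv 89: fwd; pos5(id49) recv 43: drop
Round 4: pos5(id49) recv 89: fwd
Round 5: pos6(id79) recv 89: fwd
Round 6: pos0(id48) recv 89: fwd
Round 7: pos1(id89) recv 89: ELECTED
Message ID 43 originates at pos 2; dropped at pos 5 in round 3

Answer: 3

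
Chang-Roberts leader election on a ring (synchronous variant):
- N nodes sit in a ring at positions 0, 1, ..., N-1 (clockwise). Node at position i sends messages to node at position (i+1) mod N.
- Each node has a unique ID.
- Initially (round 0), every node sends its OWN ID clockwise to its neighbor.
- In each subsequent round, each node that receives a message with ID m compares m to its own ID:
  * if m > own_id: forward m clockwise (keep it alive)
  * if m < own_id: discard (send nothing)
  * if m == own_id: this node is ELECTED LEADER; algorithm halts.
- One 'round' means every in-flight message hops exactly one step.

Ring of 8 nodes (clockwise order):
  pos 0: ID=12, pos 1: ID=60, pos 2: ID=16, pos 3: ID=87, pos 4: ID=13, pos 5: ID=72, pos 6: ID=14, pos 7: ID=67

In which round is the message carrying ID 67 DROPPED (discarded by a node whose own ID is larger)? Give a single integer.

Round 1: pos1(id60) recv 12: drop; pos2(id16) recv 60: fwd; pos3(id87) recv 16: drop; pos4(id13) recv 87: fwd; pos5(id72) recv 13: drop; pos6(id14) recv 72: fwd; pos7(id67) recv 14: drop; pos0(id12) recv 67: fwd
Round 2: pos3(id87) recv 60: drop; pos5(id72) recv 87: fwd; pos7(id67) recv 72: fwd; pos1(id60) recv 67: fwd
Round 3: pos6(id14) recv 87: fwd; pos0(id12) recv 72: fwd; pos2(id16) recv 67: fwd
Round 4: pos7(id67) recv 87: fwd; pos1(id60) recv 72: fwd; pos3(id87) recv 67: drop
Round 5: pos0(id12) recv 87: fwd; pos2(id16) recv 72: fwd
Round 6: pos1(id60) recv 87: fwd; pos3(id87) recv 72: drop
Round 7: pos2(id16) recv 87: fwd
Round 8: pos3(id87) recv 87: ELECTED
Message ID 67 originates at pos 7; dropped at pos 3 in round 4

Answer: 4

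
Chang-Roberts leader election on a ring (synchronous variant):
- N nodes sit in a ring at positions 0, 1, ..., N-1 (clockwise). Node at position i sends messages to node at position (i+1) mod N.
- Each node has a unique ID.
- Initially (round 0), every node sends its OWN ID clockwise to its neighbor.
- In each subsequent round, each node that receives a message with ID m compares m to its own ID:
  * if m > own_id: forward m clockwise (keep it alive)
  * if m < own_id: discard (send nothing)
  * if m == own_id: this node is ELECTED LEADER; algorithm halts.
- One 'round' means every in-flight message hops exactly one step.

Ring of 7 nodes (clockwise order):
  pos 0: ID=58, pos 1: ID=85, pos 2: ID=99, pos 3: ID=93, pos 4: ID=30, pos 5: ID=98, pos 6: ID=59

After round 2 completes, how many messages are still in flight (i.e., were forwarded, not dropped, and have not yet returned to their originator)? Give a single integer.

Round 1: pos1(id85) recv 58: drop; pos2(id99) recv 85: drop; pos3(id93) recv 99: fwd; pos4(id30) recv 93: fwd; pos5(id98) recv 30: drop; pos6(id59) recv 98: fwd; pos0(id58) recv 59: fwd
Round 2: pos4(id30) recv 99: fwd; pos5(id98) recv 93: drop; pos0(id58) recv 98: fwd; pos1(id85) recv 59: drop
After round 2: 2 messages still in flight

Answer: 2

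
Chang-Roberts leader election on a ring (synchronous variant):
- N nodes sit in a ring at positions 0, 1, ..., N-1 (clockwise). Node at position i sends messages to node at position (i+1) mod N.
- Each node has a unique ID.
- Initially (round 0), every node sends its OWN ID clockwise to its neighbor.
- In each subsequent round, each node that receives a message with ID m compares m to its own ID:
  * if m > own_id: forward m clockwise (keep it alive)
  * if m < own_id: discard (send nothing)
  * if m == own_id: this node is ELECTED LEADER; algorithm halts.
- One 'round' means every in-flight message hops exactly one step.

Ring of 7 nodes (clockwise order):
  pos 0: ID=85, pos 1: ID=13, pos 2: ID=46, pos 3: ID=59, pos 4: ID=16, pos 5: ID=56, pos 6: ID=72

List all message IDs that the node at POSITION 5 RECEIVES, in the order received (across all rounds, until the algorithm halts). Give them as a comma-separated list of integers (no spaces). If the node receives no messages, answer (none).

Round 1: pos1(id13) recv 85: fwd; pos2(id46) recv 13: drop; pos3(id59) recv 46: drop; pos4(id16) recv 59: fwd; pos5(id56) recv 16: drop; pos6(id72) recv 56: drop; pos0(id85) recv 72: drop
Round 2: pos2(id46) recv 85: fwd; pos5(id56) recv 59: fwd
Round 3: pos3(id59) recv 85: fwd; pos6(id72) recv 59: drop
Round 4: pos4(id16) recv 85: fwd
Round 5: pos5(id56) recv 85: fwd
Round 6: pos6(id72) recv 85: fwd
Round 7: pos0(id85) recv 85: ELECTED

Answer: 16,59,85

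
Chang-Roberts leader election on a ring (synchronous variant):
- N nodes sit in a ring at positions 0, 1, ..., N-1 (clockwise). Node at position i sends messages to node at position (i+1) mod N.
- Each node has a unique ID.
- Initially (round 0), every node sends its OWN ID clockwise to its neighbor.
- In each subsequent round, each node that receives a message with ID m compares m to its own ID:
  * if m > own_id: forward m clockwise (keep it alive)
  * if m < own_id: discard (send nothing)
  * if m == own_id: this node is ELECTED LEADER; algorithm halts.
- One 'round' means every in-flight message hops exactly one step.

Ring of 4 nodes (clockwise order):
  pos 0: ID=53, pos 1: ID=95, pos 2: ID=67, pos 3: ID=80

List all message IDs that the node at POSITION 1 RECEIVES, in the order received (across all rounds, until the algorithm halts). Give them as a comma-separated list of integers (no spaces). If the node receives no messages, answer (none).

Answer: 53,80,95

Derivation:
Round 1: pos1(id95) recv 53: drop; pos2(id67) recv 95: fwd; pos3(id80) recv 67: drop; pos0(id53) recv 80: fwd
Round 2: pos3(id80) recv 95: fwd; pos1(id95) recv 80: drop
Round 3: pos0(id53) recv 95: fwd
Round 4: pos1(id95) recv 95: ELECTED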